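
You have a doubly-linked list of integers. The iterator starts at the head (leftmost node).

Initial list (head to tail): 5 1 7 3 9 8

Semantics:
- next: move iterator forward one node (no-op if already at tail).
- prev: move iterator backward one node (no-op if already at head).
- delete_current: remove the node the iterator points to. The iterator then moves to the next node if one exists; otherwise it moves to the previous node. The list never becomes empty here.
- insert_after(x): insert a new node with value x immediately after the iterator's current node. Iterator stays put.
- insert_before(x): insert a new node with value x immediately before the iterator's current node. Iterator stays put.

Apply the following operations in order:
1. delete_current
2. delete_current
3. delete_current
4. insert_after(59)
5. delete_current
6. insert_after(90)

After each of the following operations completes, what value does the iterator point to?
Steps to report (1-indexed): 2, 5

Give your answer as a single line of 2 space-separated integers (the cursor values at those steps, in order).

After 1 (delete_current): list=[1, 7, 3, 9, 8] cursor@1
After 2 (delete_current): list=[7, 3, 9, 8] cursor@7
After 3 (delete_current): list=[3, 9, 8] cursor@3
After 4 (insert_after(59)): list=[3, 59, 9, 8] cursor@3
After 5 (delete_current): list=[59, 9, 8] cursor@59
After 6 (insert_after(90)): list=[59, 90, 9, 8] cursor@59

Answer: 7 59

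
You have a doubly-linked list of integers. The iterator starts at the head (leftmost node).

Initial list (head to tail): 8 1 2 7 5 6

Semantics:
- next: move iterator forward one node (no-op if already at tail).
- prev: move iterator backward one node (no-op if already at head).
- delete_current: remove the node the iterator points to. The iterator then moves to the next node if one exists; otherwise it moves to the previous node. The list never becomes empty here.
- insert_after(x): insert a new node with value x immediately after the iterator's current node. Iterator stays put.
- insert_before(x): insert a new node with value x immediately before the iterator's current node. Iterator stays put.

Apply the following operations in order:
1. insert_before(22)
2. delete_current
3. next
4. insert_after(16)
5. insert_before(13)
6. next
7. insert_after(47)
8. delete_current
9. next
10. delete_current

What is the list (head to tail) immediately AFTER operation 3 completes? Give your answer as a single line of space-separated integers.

After 1 (insert_before(22)): list=[22, 8, 1, 2, 7, 5, 6] cursor@8
After 2 (delete_current): list=[22, 1, 2, 7, 5, 6] cursor@1
After 3 (next): list=[22, 1, 2, 7, 5, 6] cursor@2

Answer: 22 1 2 7 5 6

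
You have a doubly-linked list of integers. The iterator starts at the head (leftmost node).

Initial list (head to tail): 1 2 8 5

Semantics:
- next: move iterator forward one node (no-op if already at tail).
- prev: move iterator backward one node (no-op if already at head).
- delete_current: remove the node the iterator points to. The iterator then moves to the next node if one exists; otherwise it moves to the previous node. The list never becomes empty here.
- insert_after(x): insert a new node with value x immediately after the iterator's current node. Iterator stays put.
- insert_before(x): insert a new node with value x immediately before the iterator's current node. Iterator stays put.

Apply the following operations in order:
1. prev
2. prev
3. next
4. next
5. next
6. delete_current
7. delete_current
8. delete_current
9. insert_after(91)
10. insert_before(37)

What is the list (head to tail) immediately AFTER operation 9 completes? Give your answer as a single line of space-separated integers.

After 1 (prev): list=[1, 2, 8, 5] cursor@1
After 2 (prev): list=[1, 2, 8, 5] cursor@1
After 3 (next): list=[1, 2, 8, 5] cursor@2
After 4 (next): list=[1, 2, 8, 5] cursor@8
After 5 (next): list=[1, 2, 8, 5] cursor@5
After 6 (delete_current): list=[1, 2, 8] cursor@8
After 7 (delete_current): list=[1, 2] cursor@2
After 8 (delete_current): list=[1] cursor@1
After 9 (insert_after(91)): list=[1, 91] cursor@1

Answer: 1 91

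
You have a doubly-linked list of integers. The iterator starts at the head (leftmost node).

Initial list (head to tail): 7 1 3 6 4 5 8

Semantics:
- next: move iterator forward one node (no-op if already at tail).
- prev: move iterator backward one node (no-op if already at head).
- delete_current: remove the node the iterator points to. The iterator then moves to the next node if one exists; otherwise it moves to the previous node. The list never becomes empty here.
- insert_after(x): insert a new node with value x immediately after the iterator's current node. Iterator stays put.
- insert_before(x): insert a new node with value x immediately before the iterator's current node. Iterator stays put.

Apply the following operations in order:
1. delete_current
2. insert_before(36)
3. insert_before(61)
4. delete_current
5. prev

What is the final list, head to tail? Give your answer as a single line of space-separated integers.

After 1 (delete_current): list=[1, 3, 6, 4, 5, 8] cursor@1
After 2 (insert_before(36)): list=[36, 1, 3, 6, 4, 5, 8] cursor@1
After 3 (insert_before(61)): list=[36, 61, 1, 3, 6, 4, 5, 8] cursor@1
After 4 (delete_current): list=[36, 61, 3, 6, 4, 5, 8] cursor@3
After 5 (prev): list=[36, 61, 3, 6, 4, 5, 8] cursor@61

Answer: 36 61 3 6 4 5 8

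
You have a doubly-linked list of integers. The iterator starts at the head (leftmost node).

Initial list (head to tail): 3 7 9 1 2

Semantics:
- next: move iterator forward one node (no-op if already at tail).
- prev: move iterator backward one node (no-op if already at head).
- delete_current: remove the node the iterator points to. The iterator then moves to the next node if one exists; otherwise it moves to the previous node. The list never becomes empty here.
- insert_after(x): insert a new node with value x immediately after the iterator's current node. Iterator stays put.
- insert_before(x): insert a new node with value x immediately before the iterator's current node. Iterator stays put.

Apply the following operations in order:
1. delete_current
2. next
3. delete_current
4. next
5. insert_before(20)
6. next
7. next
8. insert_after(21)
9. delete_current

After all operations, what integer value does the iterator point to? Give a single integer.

After 1 (delete_current): list=[7, 9, 1, 2] cursor@7
After 2 (next): list=[7, 9, 1, 2] cursor@9
After 3 (delete_current): list=[7, 1, 2] cursor@1
After 4 (next): list=[7, 1, 2] cursor@2
After 5 (insert_before(20)): list=[7, 1, 20, 2] cursor@2
After 6 (next): list=[7, 1, 20, 2] cursor@2
After 7 (next): list=[7, 1, 20, 2] cursor@2
After 8 (insert_after(21)): list=[7, 1, 20, 2, 21] cursor@2
After 9 (delete_current): list=[7, 1, 20, 21] cursor@21

Answer: 21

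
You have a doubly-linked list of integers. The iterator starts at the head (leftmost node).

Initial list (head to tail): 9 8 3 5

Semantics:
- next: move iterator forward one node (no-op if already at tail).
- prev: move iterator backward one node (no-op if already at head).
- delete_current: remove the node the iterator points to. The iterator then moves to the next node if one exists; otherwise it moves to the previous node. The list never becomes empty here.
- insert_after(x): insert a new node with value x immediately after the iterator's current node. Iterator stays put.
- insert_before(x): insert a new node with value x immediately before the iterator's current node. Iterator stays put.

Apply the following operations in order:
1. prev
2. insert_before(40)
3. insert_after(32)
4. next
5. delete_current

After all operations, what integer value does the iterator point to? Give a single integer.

After 1 (prev): list=[9, 8, 3, 5] cursor@9
After 2 (insert_before(40)): list=[40, 9, 8, 3, 5] cursor@9
After 3 (insert_after(32)): list=[40, 9, 32, 8, 3, 5] cursor@9
After 4 (next): list=[40, 9, 32, 8, 3, 5] cursor@32
After 5 (delete_current): list=[40, 9, 8, 3, 5] cursor@8

Answer: 8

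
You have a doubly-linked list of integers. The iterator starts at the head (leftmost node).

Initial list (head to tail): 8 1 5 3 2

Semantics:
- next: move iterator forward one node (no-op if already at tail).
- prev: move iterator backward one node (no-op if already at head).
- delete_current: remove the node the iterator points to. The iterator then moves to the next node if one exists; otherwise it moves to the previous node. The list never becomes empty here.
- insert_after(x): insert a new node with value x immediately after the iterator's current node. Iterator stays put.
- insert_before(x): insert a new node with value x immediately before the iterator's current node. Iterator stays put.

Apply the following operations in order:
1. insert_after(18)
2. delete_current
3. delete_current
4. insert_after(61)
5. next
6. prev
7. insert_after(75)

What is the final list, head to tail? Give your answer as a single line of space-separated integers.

Answer: 1 75 61 5 3 2

Derivation:
After 1 (insert_after(18)): list=[8, 18, 1, 5, 3, 2] cursor@8
After 2 (delete_current): list=[18, 1, 5, 3, 2] cursor@18
After 3 (delete_current): list=[1, 5, 3, 2] cursor@1
After 4 (insert_after(61)): list=[1, 61, 5, 3, 2] cursor@1
After 5 (next): list=[1, 61, 5, 3, 2] cursor@61
After 6 (prev): list=[1, 61, 5, 3, 2] cursor@1
After 7 (insert_after(75)): list=[1, 75, 61, 5, 3, 2] cursor@1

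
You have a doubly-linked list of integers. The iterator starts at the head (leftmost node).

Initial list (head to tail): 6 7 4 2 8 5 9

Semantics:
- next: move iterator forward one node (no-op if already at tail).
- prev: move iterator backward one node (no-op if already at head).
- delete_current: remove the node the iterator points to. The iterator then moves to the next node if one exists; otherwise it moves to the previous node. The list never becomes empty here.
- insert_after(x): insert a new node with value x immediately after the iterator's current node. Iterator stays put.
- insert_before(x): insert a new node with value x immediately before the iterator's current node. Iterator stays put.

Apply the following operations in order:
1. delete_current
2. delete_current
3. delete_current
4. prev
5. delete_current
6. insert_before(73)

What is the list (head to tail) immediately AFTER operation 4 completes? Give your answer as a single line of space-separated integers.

After 1 (delete_current): list=[7, 4, 2, 8, 5, 9] cursor@7
After 2 (delete_current): list=[4, 2, 8, 5, 9] cursor@4
After 3 (delete_current): list=[2, 8, 5, 9] cursor@2
After 4 (prev): list=[2, 8, 5, 9] cursor@2

Answer: 2 8 5 9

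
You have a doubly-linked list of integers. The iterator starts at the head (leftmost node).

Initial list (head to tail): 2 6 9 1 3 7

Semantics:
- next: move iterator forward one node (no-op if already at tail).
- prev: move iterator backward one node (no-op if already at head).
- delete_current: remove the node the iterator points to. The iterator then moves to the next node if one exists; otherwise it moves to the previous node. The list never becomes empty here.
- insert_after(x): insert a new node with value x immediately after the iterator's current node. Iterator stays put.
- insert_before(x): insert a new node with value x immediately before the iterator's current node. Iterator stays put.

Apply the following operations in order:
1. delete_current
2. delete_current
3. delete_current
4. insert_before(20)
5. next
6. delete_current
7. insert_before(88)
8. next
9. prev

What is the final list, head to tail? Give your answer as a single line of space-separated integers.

Answer: 20 1 88 7

Derivation:
After 1 (delete_current): list=[6, 9, 1, 3, 7] cursor@6
After 2 (delete_current): list=[9, 1, 3, 7] cursor@9
After 3 (delete_current): list=[1, 3, 7] cursor@1
After 4 (insert_before(20)): list=[20, 1, 3, 7] cursor@1
After 5 (next): list=[20, 1, 3, 7] cursor@3
After 6 (delete_current): list=[20, 1, 7] cursor@7
After 7 (insert_before(88)): list=[20, 1, 88, 7] cursor@7
After 8 (next): list=[20, 1, 88, 7] cursor@7
After 9 (prev): list=[20, 1, 88, 7] cursor@88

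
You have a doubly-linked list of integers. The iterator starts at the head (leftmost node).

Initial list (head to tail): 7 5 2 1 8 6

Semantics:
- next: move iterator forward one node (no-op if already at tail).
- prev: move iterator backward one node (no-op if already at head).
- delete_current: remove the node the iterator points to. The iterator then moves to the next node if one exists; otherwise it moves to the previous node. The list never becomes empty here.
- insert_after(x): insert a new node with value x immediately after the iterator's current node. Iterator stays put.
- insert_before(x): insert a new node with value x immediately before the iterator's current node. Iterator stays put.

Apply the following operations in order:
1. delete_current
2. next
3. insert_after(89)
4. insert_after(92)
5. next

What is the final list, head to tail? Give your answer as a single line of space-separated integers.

Answer: 5 2 92 89 1 8 6

Derivation:
After 1 (delete_current): list=[5, 2, 1, 8, 6] cursor@5
After 2 (next): list=[5, 2, 1, 8, 6] cursor@2
After 3 (insert_after(89)): list=[5, 2, 89, 1, 8, 6] cursor@2
After 4 (insert_after(92)): list=[5, 2, 92, 89, 1, 8, 6] cursor@2
After 5 (next): list=[5, 2, 92, 89, 1, 8, 6] cursor@92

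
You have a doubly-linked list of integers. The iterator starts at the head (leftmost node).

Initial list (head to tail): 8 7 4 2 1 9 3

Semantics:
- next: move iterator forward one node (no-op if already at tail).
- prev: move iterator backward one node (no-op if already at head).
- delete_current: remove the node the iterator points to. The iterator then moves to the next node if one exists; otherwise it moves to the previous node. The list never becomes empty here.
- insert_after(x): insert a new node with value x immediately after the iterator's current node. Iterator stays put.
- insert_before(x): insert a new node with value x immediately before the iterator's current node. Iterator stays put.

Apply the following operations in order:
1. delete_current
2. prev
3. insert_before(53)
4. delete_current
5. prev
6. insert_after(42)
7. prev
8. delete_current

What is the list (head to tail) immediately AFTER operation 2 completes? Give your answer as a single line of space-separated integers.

Answer: 7 4 2 1 9 3

Derivation:
After 1 (delete_current): list=[7, 4, 2, 1, 9, 3] cursor@7
After 2 (prev): list=[7, 4, 2, 1, 9, 3] cursor@7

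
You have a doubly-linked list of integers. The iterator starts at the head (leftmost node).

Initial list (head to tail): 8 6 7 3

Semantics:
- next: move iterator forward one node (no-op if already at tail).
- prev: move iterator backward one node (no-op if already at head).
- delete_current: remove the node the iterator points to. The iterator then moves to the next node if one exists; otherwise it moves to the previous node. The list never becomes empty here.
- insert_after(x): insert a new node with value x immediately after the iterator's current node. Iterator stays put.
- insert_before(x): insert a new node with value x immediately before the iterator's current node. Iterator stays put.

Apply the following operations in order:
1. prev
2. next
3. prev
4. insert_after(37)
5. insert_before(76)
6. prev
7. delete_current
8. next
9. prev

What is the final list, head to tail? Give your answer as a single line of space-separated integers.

Answer: 8 37 6 7 3

Derivation:
After 1 (prev): list=[8, 6, 7, 3] cursor@8
After 2 (next): list=[8, 6, 7, 3] cursor@6
After 3 (prev): list=[8, 6, 7, 3] cursor@8
After 4 (insert_after(37)): list=[8, 37, 6, 7, 3] cursor@8
After 5 (insert_before(76)): list=[76, 8, 37, 6, 7, 3] cursor@8
After 6 (prev): list=[76, 8, 37, 6, 7, 3] cursor@76
After 7 (delete_current): list=[8, 37, 6, 7, 3] cursor@8
After 8 (next): list=[8, 37, 6, 7, 3] cursor@37
After 9 (prev): list=[8, 37, 6, 7, 3] cursor@8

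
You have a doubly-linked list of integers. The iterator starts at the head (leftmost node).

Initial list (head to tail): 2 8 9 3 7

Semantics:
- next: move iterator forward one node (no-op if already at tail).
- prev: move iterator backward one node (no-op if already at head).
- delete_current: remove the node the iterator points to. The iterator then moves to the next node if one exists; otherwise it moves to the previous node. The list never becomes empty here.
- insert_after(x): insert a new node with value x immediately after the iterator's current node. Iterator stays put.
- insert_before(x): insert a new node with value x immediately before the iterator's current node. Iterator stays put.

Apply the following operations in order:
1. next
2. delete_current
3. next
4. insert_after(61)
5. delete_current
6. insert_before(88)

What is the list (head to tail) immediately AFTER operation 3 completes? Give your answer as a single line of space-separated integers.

After 1 (next): list=[2, 8, 9, 3, 7] cursor@8
After 2 (delete_current): list=[2, 9, 3, 7] cursor@9
After 3 (next): list=[2, 9, 3, 7] cursor@3

Answer: 2 9 3 7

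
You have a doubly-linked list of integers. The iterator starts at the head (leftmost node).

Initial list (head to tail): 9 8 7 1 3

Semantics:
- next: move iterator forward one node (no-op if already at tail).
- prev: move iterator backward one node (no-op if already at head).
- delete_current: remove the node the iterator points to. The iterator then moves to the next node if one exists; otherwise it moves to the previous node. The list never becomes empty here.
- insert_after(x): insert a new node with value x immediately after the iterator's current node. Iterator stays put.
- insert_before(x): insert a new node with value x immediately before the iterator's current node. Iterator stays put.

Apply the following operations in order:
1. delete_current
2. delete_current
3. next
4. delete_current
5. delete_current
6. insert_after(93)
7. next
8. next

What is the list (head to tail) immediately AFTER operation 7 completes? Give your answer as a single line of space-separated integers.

Answer: 7 93

Derivation:
After 1 (delete_current): list=[8, 7, 1, 3] cursor@8
After 2 (delete_current): list=[7, 1, 3] cursor@7
After 3 (next): list=[7, 1, 3] cursor@1
After 4 (delete_current): list=[7, 3] cursor@3
After 5 (delete_current): list=[7] cursor@7
After 6 (insert_after(93)): list=[7, 93] cursor@7
After 7 (next): list=[7, 93] cursor@93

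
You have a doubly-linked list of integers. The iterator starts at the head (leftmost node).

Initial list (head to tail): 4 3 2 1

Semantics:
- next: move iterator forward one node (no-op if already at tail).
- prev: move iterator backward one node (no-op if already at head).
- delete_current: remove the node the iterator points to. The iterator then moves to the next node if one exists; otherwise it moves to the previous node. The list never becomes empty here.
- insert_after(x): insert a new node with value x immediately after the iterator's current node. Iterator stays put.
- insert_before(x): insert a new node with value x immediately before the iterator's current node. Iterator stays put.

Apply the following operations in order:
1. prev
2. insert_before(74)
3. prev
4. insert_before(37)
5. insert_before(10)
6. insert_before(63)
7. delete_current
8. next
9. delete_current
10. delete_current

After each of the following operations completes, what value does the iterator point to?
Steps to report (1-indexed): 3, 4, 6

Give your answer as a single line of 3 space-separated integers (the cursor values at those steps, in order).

Answer: 74 74 74

Derivation:
After 1 (prev): list=[4, 3, 2, 1] cursor@4
After 2 (insert_before(74)): list=[74, 4, 3, 2, 1] cursor@4
After 3 (prev): list=[74, 4, 3, 2, 1] cursor@74
After 4 (insert_before(37)): list=[37, 74, 4, 3, 2, 1] cursor@74
After 5 (insert_before(10)): list=[37, 10, 74, 4, 3, 2, 1] cursor@74
After 6 (insert_before(63)): list=[37, 10, 63, 74, 4, 3, 2, 1] cursor@74
After 7 (delete_current): list=[37, 10, 63, 4, 3, 2, 1] cursor@4
After 8 (next): list=[37, 10, 63, 4, 3, 2, 1] cursor@3
After 9 (delete_current): list=[37, 10, 63, 4, 2, 1] cursor@2
After 10 (delete_current): list=[37, 10, 63, 4, 1] cursor@1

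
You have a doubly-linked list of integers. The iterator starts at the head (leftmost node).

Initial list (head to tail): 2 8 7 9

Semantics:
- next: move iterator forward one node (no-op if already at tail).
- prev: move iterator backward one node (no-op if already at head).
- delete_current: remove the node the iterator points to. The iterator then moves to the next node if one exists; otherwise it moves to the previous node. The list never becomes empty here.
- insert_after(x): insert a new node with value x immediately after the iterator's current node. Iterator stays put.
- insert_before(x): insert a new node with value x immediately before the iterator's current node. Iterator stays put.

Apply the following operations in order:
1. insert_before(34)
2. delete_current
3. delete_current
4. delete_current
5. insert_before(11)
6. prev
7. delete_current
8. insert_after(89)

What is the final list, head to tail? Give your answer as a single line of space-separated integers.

After 1 (insert_before(34)): list=[34, 2, 8, 7, 9] cursor@2
After 2 (delete_current): list=[34, 8, 7, 9] cursor@8
After 3 (delete_current): list=[34, 7, 9] cursor@7
After 4 (delete_current): list=[34, 9] cursor@9
After 5 (insert_before(11)): list=[34, 11, 9] cursor@9
After 6 (prev): list=[34, 11, 9] cursor@11
After 7 (delete_current): list=[34, 9] cursor@9
After 8 (insert_after(89)): list=[34, 9, 89] cursor@9

Answer: 34 9 89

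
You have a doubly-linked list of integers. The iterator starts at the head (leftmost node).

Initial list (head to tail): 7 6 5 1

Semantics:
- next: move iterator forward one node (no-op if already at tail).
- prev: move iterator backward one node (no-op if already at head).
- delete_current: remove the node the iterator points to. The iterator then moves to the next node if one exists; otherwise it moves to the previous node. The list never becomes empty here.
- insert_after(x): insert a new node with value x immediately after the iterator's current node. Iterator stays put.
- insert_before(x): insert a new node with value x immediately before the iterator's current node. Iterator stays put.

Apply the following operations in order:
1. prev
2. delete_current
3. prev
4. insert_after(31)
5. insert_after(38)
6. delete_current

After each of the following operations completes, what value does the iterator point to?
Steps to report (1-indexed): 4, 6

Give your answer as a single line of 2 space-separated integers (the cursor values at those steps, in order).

After 1 (prev): list=[7, 6, 5, 1] cursor@7
After 2 (delete_current): list=[6, 5, 1] cursor@6
After 3 (prev): list=[6, 5, 1] cursor@6
After 4 (insert_after(31)): list=[6, 31, 5, 1] cursor@6
After 5 (insert_after(38)): list=[6, 38, 31, 5, 1] cursor@6
After 6 (delete_current): list=[38, 31, 5, 1] cursor@38

Answer: 6 38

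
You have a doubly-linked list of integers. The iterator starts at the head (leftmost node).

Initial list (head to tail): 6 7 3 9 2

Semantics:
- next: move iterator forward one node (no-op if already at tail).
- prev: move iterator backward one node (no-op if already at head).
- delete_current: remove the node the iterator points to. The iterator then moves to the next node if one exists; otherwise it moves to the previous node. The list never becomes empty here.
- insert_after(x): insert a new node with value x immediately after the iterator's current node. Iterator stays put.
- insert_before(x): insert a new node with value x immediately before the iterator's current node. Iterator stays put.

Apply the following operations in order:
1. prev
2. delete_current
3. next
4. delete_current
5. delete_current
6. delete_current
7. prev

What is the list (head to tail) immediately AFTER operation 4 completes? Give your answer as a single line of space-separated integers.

After 1 (prev): list=[6, 7, 3, 9, 2] cursor@6
After 2 (delete_current): list=[7, 3, 9, 2] cursor@7
After 3 (next): list=[7, 3, 9, 2] cursor@3
After 4 (delete_current): list=[7, 9, 2] cursor@9

Answer: 7 9 2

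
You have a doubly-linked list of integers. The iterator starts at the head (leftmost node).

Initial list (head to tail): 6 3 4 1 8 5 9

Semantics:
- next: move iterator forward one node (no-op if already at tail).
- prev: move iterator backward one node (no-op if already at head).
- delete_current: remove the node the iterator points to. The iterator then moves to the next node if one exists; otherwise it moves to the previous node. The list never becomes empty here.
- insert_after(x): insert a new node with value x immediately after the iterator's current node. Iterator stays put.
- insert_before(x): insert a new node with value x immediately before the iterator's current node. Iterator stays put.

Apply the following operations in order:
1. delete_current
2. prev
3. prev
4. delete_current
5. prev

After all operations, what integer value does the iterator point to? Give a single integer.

After 1 (delete_current): list=[3, 4, 1, 8, 5, 9] cursor@3
After 2 (prev): list=[3, 4, 1, 8, 5, 9] cursor@3
After 3 (prev): list=[3, 4, 1, 8, 5, 9] cursor@3
After 4 (delete_current): list=[4, 1, 8, 5, 9] cursor@4
After 5 (prev): list=[4, 1, 8, 5, 9] cursor@4

Answer: 4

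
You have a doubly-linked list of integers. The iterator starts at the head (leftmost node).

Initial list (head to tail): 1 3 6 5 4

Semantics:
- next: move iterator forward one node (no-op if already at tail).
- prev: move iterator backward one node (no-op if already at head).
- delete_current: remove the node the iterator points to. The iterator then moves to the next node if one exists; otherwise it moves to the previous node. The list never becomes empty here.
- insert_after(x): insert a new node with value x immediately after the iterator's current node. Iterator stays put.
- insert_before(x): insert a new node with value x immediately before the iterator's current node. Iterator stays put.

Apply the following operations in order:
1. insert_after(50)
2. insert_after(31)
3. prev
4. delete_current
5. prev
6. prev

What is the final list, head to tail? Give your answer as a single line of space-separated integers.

After 1 (insert_after(50)): list=[1, 50, 3, 6, 5, 4] cursor@1
After 2 (insert_after(31)): list=[1, 31, 50, 3, 6, 5, 4] cursor@1
After 3 (prev): list=[1, 31, 50, 3, 6, 5, 4] cursor@1
After 4 (delete_current): list=[31, 50, 3, 6, 5, 4] cursor@31
After 5 (prev): list=[31, 50, 3, 6, 5, 4] cursor@31
After 6 (prev): list=[31, 50, 3, 6, 5, 4] cursor@31

Answer: 31 50 3 6 5 4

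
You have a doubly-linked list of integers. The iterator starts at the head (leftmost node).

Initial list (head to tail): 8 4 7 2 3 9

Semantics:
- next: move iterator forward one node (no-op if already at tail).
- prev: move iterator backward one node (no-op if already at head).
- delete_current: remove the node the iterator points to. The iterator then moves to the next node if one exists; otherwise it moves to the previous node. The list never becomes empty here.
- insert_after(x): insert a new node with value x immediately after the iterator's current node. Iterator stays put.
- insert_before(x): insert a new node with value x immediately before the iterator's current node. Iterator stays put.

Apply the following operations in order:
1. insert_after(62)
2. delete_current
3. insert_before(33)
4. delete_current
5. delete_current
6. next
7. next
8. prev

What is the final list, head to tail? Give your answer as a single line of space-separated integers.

After 1 (insert_after(62)): list=[8, 62, 4, 7, 2, 3, 9] cursor@8
After 2 (delete_current): list=[62, 4, 7, 2, 3, 9] cursor@62
After 3 (insert_before(33)): list=[33, 62, 4, 7, 2, 3, 9] cursor@62
After 4 (delete_current): list=[33, 4, 7, 2, 3, 9] cursor@4
After 5 (delete_current): list=[33, 7, 2, 3, 9] cursor@7
After 6 (next): list=[33, 7, 2, 3, 9] cursor@2
After 7 (next): list=[33, 7, 2, 3, 9] cursor@3
After 8 (prev): list=[33, 7, 2, 3, 9] cursor@2

Answer: 33 7 2 3 9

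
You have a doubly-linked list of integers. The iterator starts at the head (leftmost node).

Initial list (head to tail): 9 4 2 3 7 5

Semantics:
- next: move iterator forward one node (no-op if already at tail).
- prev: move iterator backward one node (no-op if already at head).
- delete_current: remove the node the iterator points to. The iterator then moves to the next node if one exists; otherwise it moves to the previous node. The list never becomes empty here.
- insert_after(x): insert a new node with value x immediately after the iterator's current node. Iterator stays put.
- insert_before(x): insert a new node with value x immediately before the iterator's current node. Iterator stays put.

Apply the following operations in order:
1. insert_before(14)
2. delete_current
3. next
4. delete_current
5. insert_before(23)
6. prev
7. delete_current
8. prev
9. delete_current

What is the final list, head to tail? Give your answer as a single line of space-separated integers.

After 1 (insert_before(14)): list=[14, 9, 4, 2, 3, 7, 5] cursor@9
After 2 (delete_current): list=[14, 4, 2, 3, 7, 5] cursor@4
After 3 (next): list=[14, 4, 2, 3, 7, 5] cursor@2
After 4 (delete_current): list=[14, 4, 3, 7, 5] cursor@3
After 5 (insert_before(23)): list=[14, 4, 23, 3, 7, 5] cursor@3
After 6 (prev): list=[14, 4, 23, 3, 7, 5] cursor@23
After 7 (delete_current): list=[14, 4, 3, 7, 5] cursor@3
After 8 (prev): list=[14, 4, 3, 7, 5] cursor@4
After 9 (delete_current): list=[14, 3, 7, 5] cursor@3

Answer: 14 3 7 5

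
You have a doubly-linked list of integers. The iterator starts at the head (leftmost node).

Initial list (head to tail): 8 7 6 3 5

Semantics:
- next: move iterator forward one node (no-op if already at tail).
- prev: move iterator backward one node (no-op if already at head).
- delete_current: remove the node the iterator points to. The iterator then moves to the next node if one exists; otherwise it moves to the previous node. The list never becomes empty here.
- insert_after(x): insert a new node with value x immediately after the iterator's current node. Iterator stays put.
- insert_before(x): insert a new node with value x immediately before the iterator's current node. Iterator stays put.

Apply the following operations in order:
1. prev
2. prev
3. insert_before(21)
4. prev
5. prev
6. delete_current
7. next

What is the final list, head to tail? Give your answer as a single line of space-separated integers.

Answer: 8 7 6 3 5

Derivation:
After 1 (prev): list=[8, 7, 6, 3, 5] cursor@8
After 2 (prev): list=[8, 7, 6, 3, 5] cursor@8
After 3 (insert_before(21)): list=[21, 8, 7, 6, 3, 5] cursor@8
After 4 (prev): list=[21, 8, 7, 6, 3, 5] cursor@21
After 5 (prev): list=[21, 8, 7, 6, 3, 5] cursor@21
After 6 (delete_current): list=[8, 7, 6, 3, 5] cursor@8
After 7 (next): list=[8, 7, 6, 3, 5] cursor@7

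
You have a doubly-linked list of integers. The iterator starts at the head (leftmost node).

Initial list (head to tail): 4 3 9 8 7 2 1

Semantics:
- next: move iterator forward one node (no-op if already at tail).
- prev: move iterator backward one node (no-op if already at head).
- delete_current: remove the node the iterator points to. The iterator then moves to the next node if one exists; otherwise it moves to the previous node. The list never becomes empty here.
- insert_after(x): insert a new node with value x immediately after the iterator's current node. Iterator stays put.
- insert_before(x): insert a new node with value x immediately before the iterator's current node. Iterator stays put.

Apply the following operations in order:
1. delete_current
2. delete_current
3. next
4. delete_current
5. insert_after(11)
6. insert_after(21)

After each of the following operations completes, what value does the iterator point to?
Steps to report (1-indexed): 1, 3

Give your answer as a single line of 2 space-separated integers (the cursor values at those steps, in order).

After 1 (delete_current): list=[3, 9, 8, 7, 2, 1] cursor@3
After 2 (delete_current): list=[9, 8, 7, 2, 1] cursor@9
After 3 (next): list=[9, 8, 7, 2, 1] cursor@8
After 4 (delete_current): list=[9, 7, 2, 1] cursor@7
After 5 (insert_after(11)): list=[9, 7, 11, 2, 1] cursor@7
After 6 (insert_after(21)): list=[9, 7, 21, 11, 2, 1] cursor@7

Answer: 3 8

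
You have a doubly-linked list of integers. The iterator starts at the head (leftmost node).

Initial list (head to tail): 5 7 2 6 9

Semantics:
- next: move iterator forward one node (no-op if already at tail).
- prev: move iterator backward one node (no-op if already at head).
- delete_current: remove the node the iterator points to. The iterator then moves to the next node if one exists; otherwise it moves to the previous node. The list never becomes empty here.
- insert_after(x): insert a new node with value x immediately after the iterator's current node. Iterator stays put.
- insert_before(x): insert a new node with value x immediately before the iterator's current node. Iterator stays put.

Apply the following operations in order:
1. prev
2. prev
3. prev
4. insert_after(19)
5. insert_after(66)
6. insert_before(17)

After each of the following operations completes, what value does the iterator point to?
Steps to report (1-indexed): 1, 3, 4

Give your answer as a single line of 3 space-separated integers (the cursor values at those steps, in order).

Answer: 5 5 5

Derivation:
After 1 (prev): list=[5, 7, 2, 6, 9] cursor@5
After 2 (prev): list=[5, 7, 2, 6, 9] cursor@5
After 3 (prev): list=[5, 7, 2, 6, 9] cursor@5
After 4 (insert_after(19)): list=[5, 19, 7, 2, 6, 9] cursor@5
After 5 (insert_after(66)): list=[5, 66, 19, 7, 2, 6, 9] cursor@5
After 6 (insert_before(17)): list=[17, 5, 66, 19, 7, 2, 6, 9] cursor@5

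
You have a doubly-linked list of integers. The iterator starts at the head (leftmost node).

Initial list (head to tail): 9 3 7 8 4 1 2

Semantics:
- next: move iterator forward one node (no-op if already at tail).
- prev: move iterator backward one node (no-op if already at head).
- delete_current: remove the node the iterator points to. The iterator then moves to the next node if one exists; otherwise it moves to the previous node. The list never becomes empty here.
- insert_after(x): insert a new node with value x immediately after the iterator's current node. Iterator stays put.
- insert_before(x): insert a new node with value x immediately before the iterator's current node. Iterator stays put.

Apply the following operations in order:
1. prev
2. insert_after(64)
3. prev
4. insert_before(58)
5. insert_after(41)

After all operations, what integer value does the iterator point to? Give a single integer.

Answer: 9

Derivation:
After 1 (prev): list=[9, 3, 7, 8, 4, 1, 2] cursor@9
After 2 (insert_after(64)): list=[9, 64, 3, 7, 8, 4, 1, 2] cursor@9
After 3 (prev): list=[9, 64, 3, 7, 8, 4, 1, 2] cursor@9
After 4 (insert_before(58)): list=[58, 9, 64, 3, 7, 8, 4, 1, 2] cursor@9
After 5 (insert_after(41)): list=[58, 9, 41, 64, 3, 7, 8, 4, 1, 2] cursor@9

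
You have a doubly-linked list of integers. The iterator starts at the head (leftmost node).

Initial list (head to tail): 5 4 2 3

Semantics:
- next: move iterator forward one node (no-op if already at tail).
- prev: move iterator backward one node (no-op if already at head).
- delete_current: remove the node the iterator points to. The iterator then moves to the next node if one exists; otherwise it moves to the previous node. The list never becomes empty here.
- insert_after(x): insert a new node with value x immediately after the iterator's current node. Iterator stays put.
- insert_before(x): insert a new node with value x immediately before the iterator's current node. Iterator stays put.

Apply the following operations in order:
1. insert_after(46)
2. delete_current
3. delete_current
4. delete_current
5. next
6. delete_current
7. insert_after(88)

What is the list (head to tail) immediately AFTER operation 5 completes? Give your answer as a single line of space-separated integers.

Answer: 2 3

Derivation:
After 1 (insert_after(46)): list=[5, 46, 4, 2, 3] cursor@5
After 2 (delete_current): list=[46, 4, 2, 3] cursor@46
After 3 (delete_current): list=[4, 2, 3] cursor@4
After 4 (delete_current): list=[2, 3] cursor@2
After 5 (next): list=[2, 3] cursor@3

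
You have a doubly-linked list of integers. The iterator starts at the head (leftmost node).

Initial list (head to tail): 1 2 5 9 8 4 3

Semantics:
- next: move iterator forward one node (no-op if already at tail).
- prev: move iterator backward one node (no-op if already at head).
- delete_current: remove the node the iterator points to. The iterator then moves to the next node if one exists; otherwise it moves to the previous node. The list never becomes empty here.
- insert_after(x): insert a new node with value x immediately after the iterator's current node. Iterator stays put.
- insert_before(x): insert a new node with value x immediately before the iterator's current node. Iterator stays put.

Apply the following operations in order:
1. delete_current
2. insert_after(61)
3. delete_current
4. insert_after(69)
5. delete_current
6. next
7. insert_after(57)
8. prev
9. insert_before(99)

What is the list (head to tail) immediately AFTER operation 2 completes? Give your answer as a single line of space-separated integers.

After 1 (delete_current): list=[2, 5, 9, 8, 4, 3] cursor@2
After 2 (insert_after(61)): list=[2, 61, 5, 9, 8, 4, 3] cursor@2

Answer: 2 61 5 9 8 4 3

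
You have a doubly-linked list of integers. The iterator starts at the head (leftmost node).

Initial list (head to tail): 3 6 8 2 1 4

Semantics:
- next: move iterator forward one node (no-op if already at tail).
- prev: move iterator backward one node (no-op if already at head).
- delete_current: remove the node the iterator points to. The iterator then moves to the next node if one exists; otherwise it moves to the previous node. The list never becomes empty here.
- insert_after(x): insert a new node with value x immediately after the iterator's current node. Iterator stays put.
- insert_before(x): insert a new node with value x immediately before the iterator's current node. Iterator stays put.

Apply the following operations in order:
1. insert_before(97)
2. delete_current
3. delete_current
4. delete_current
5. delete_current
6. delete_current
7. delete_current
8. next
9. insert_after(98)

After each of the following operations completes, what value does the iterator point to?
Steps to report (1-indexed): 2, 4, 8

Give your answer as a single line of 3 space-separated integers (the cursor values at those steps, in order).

After 1 (insert_before(97)): list=[97, 3, 6, 8, 2, 1, 4] cursor@3
After 2 (delete_current): list=[97, 6, 8, 2, 1, 4] cursor@6
After 3 (delete_current): list=[97, 8, 2, 1, 4] cursor@8
After 4 (delete_current): list=[97, 2, 1, 4] cursor@2
After 5 (delete_current): list=[97, 1, 4] cursor@1
After 6 (delete_current): list=[97, 4] cursor@4
After 7 (delete_current): list=[97] cursor@97
After 8 (next): list=[97] cursor@97
After 9 (insert_after(98)): list=[97, 98] cursor@97

Answer: 6 2 97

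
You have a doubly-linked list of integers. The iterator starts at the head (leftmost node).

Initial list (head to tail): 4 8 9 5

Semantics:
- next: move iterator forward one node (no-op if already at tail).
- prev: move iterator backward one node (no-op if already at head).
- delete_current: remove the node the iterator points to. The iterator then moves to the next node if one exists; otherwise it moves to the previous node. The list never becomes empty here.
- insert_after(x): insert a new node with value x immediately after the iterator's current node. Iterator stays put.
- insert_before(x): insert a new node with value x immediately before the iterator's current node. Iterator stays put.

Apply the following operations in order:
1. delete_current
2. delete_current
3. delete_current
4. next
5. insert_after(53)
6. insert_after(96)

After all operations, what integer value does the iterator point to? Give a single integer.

Answer: 5

Derivation:
After 1 (delete_current): list=[8, 9, 5] cursor@8
After 2 (delete_current): list=[9, 5] cursor@9
After 3 (delete_current): list=[5] cursor@5
After 4 (next): list=[5] cursor@5
After 5 (insert_after(53)): list=[5, 53] cursor@5
After 6 (insert_after(96)): list=[5, 96, 53] cursor@5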